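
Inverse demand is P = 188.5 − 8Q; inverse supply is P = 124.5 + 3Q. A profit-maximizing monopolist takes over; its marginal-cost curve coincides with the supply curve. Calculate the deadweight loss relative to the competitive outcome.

33.01

Competitive equilibrium: 188.5 − 8Q = 124.5 + 3Q → Q* = 5.8182, P* = 141.9545.
Marginal revenue: MR = 188.5 − 16Q. Set MR = MC: 188.5 − 16Q = 124.5 + 3Q → Q_m = 3.3684.
Price P_m = 188.5 − 8·3.3684 = 161.5528; MC(Q_m) = 124.5 + 3·3.3684 = 134.6052.
Competitive Q* = 5.8182, so ΔQ = 2.4498; wedge = 161.5528 − 134.6052 = 26.9476.
DWL = ½ × 2.4498 × 26.9476 = 33.01.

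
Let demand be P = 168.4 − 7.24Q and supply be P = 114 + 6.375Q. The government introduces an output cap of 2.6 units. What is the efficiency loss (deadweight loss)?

Competitive equilibrium: 168.4 − 7.24Q = 114 + 6.375Q → Q* = 3.9956, P* = 139.4719.
At Q = 2.6: demand price = 168.4 − 7.24·2.6 = 149.576; supply price = 114 + 6.375·2.6 = 130.575.
ΔQ = 3.9956 − 2.6 = 1.3956; wedge = 149.576 − 130.575 = 19.001.
DWL = ½ × 1.3956 × 19.001 = 13.26.

13.26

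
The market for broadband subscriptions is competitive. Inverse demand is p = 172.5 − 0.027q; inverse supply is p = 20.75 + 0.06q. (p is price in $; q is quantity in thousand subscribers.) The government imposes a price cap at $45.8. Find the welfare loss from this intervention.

Competitive equilibrium: 172.5 − 0.027q = 20.75 + 0.06q → q* = 1744.25287, p* = 125.40517.
At the ceiling p = 45.8, quantity supplied = (45.8 − 20.75)/0.06 = 417.5.
Willingness to pay at q' = 417.5: 172.5 − 0.027·417.5 = 161.2275.
Δq = 1744.25287 − 417.5 = 1326.75287; wedge = 161.2275 − 45.8 = 115.4275.
Deadweight loss = ½ × 1326.75287 × 115.4275 = $76571.88 thousand.

$76571.88 thousand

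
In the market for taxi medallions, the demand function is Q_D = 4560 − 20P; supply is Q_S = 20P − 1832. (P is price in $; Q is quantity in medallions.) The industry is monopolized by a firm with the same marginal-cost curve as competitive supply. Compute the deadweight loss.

$10336.09

In inverse form: demand P = 228 − 0.05Q, supply P = 91.6 + 0.05Q.
Competitive equilibrium: 228 − 0.05Q = 91.6 + 0.05Q → Q* = 1364, P* = 159.8.
Marginal revenue: MR = 228 − 0.1Q. Set MR = MC: 228 − 0.1Q = 91.6 + 0.05Q → Q_m = 909.33333.
Price P_m = 228 − 0.05·909.33333 = 182.53333; MC(Q_m) = 91.6 + 0.05·909.33333 = 137.06667.
Competitive Q* = 1364, so ΔQ = 454.66667; wedge = 182.53333 − 137.06667 = 45.46666.
Deadweight loss = ½ × 454.66667 × 45.46666 = $10336.09.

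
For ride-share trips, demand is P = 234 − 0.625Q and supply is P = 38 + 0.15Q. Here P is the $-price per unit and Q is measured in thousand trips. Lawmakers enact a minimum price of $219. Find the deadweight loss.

$20303.72 thousand

Competitive equilibrium: 234 − 0.625Q = 38 + 0.15Q → Q* = 252.90323, P* = 75.93548.
At the floor P = 219, quantity demanded = (234 − 219)/0.625 = 24.
Sellers' marginal cost at Q' = 24: 38 + 0.15·24 = 41.6.
ΔQ = 252.90323 − 24 = 228.90323; wedge = 219 − 41.6 = 177.4.
DWL = ½ × 228.90323 × 177.4 = $20303.72 thousand.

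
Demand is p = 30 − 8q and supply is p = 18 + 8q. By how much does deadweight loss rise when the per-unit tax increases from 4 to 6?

0.625

Competitive equilibrium: 30 − 8q = 18 + 8q → q* = 0.75, p* = 24.
For a per-unit tax t: Δq = t/16, so DWL = ½·t·(t/16) = t²/32.
At t = 4: DWL = 0.5. At t = 6: DWL = 1.125.
Increase = 1.125 − 0.5 = 0.625.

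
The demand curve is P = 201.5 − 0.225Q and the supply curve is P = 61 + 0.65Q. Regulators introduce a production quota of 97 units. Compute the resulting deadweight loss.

Competitive equilibrium: 201.5 − 0.225Q = 61 + 0.65Q → Q* = 160.5714, P* = 165.3714.
At Q = 97: demand price = 201.5 − 0.225·97 = 179.675; supply price = 61 + 0.65·97 = 124.05.
ΔQ = 160.5714 − 97 = 63.5714; wedge = 179.675 − 124.05 = 55.625.
DWL = ½ × 63.5714 × 55.625 = 1768.08.

1768.08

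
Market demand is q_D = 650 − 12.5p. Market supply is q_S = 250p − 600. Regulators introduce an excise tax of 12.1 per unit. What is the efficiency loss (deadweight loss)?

871.49

In inverse form: demand p = 52 − 0.08q, supply p = 2.4 + 0.004q.
Competitive equilibrium: 52 − 0.08q = 2.4 + 0.004q → q* = 590.4762, p* = 4.7619.
With the tax, the buyer price exceeds the seller price by 12.1: (52 − 0.08q) − (2.4 + 0.004q) = 12.1 → q' = 446.4286.
Δq = 590.4762 − 446.4286 = 144.0476; the wedge equals the tax, 12.1.
DWL = ½ × 144.0476 × 12.1 = 871.49.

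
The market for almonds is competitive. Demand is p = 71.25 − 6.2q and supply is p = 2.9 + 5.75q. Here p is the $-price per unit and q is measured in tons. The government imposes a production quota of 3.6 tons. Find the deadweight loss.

$26.85

Competitive equilibrium: 71.25 − 6.2q = 2.9 + 5.75q → q* = 5.7197, p* = 35.7881.
At q = 3.6: demand price = 71.25 − 6.2·3.6 = 48.93; supply price = 2.9 + 5.75·3.6 = 23.6.
Δq = 5.7197 − 3.6 = 2.1197; wedge = 48.93 − 23.6 = 25.33.
The triangle = ½ × 2.1197 × 25.33 = $26.85.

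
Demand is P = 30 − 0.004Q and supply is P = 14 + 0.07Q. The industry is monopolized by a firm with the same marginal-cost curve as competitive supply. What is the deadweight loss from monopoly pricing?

Competitive equilibrium: 30 − 0.004Q = 14 + 0.07Q → Q* = 216.2162, P* = 29.1351.
Marginal revenue: MR = 30 − 0.008Q. Set MR = MC: 30 − 0.008Q = 14 + 0.07Q → Q_m = 205.1282.
Price P_m = 30 − 0.004·205.1282 = 29.1795; MC(Q_m) = 14 + 0.07·205.1282 = 28.359.
Competitive Q* = 216.2162, so ΔQ = 11.088; wedge = 29.1795 − 28.359 = 0.8205.
Welfare loss = ½ × 11.088 × 0.8205 = 4.55.

4.55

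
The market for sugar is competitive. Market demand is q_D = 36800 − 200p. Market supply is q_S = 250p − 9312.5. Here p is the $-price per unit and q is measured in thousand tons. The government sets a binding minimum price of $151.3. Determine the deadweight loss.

$429147.34 thousand

In inverse form: demand p = 184 − 0.005q, supply p = 37.25 + 0.004q.
Competitive equilibrium: 184 − 0.005q = 37.25 + 0.004q → q* = 16305.5556, p* = 102.4722.
At the floor p = 151.3, quantity demanded = (184 − 151.3)/0.005 = 6540.
Sellers' marginal cost at q' = 6540: 37.25 + 0.004·6540 = 63.41.
Δq = 16305.5556 − 6540 = 9765.5556; wedge = 151.3 − 63.41 = 87.89.
DWL = ½ × 9765.5556 × 87.89 = $429147.34 thousand.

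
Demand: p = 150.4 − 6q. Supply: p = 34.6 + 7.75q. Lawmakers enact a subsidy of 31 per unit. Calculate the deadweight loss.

Competitive equilibrium: 150.4 − 6q = 34.6 + 7.75q → q* = 8.4218, p* = 99.8691.
The subsidy lowers effective supply by 31: p = 3.6 + 7.75q.
New quantity: 150.4 − 6q = 3.6 + 7.75q → q' = 10.6764.
Overproduction Δq = 10.6764 − 8.4218 = 2.2546; wedge = subsidy = 31.
DWL = ½ × 2.2546 × 31 = 34.95.

34.95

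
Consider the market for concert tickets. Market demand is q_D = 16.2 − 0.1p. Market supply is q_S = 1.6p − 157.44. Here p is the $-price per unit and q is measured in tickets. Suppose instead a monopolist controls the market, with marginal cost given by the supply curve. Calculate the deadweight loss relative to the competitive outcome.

$44.75

In inverse form: demand p = 162 − 10q, supply p = 98.4 + 0.625q.
Competitive equilibrium: 162 − 10q = 98.4 + 0.625q → q* = 5.9859, p* = 102.1412.
Marginal revenue: MR = 162 − 20q. Set MR = MC: 162 − 20q = 98.4 + 0.625q → q_m = 3.0836.
Price p_m = 162 − 10·3.0836 = 131.164; MC(q_m) = 98.4 + 0.625·3.0836 = 100.3273.
Competitive q* = 5.9859, so Δq = 2.9023; wedge = 131.164 − 100.3273 = 30.8367.
The triangle = ½ × 2.9023 × 30.8367 = $44.75.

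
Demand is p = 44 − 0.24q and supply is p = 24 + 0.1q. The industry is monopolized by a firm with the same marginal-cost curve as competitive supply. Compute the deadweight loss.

100.72

Competitive equilibrium: 44 − 0.24q = 24 + 0.1q → q* = 58.8235, p* = 29.8824.
Marginal revenue: MR = 44 − 0.48q. Set MR = MC: 44 − 0.48q = 24 + 0.1q → q_m = 34.4828.
Price p_m = 44 − 0.24·34.4828 = 35.7241; MC(q_m) = 24 + 0.1·34.4828 = 27.4483.
Competitive q* = 58.8235, so Δq = 24.3407; wedge = 35.7241 − 27.4483 = 8.2758.
The triangle = ½ × 24.3407 × 8.2758 = 100.72.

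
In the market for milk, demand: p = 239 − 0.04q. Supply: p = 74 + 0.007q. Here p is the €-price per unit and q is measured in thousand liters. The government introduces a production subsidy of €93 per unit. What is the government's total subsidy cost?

€510510.64 thousand

Competitive equilibrium: 239 − 0.04q = 74 + 0.007q → q* = 3510.6383, p* = 98.5745.
The subsidy lowers effective supply by 93: p = 0.007q − 19.
New quantity: 239 − 0.04q = 0.007q − 19 → q' = 5489.3617.
Total subsidy cost = 93 × 5489.3617 = €510510.64 thousand.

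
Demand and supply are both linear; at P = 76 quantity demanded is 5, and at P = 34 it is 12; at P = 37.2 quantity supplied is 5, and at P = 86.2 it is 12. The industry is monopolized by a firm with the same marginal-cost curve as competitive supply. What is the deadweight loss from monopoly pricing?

41.33

Demand slope = (34 − 76)/(12 − 5) = −6, so P = 106 − 6Q.
Supply slope = (86.2 − 37.2)/(12 − 5) = 7, so P = 2.2 + 7Q.
Competitive equilibrium: 106 − 6Q = 2.2 + 7Q → Q* = 7.98462, P* = 58.09231.
Marginal revenue: MR = 106 − 12Q. Set MR = MC: 106 − 12Q = 2.2 + 7Q → Q_m = 5.46316.
Price P_m = 106 − 6·5.46316 = 73.22104; MC(Q_m) = 2.2 + 7·5.46316 = 40.44212.
Competitive Q* = 7.98462, so ΔQ = 2.52146; wedge = 73.22104 − 40.44212 = 32.77892.
The triangle = ½ × 2.52146 × 32.77892 = 41.33.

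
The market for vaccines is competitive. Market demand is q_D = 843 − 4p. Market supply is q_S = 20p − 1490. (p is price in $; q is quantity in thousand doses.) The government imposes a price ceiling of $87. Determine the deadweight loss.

$6252.60 thousand

In inverse form: demand p = 210.75 − 0.25q, supply p = 74.5 + 0.05q.
Competitive equilibrium: 210.75 − 0.25q = 74.5 + 0.05q → q* = 454.16667, p* = 97.20833.
At the ceiling p = 87, quantity supplied = (87 − 74.5)/0.05 = 250.
Willingness to pay at q' = 250: 210.75 − 0.25·250 = 148.25.
Δq = 454.16667 − 250 = 204.16667; wedge = 148.25 − 87 = 61.25.
Deadweight loss = ½ × 204.16667 × 61.25 = $6252.60 thousand.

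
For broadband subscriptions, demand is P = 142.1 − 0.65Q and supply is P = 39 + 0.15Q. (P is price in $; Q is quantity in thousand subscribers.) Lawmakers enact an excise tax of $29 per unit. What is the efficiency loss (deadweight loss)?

$525.625 thousand

Competitive equilibrium: 142.1 − 0.65Q = 39 + 0.15Q → Q* = 128.875, P* = 58.3313.
With the tax, the buyer price exceeds the seller price by 29: (142.1 − 0.65Q) − (39 + 0.15Q) = 29 → Q' = 92.625.
ΔQ = 128.875 − 92.625 = 36.25; the wedge equals the tax, 29.
Deadweight loss = ½ × 36.25 × 29 = $525.625 thousand.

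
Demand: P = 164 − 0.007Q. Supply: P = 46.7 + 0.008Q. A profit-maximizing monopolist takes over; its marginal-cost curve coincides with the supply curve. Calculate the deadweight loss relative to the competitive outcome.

46432.87

Competitive equilibrium: 164 − 0.007Q = 46.7 + 0.008Q → Q* = 7820, P* = 109.26.
Marginal revenue: MR = 164 − 0.014Q. Set MR = MC: 164 − 0.014Q = 46.7 + 0.008Q → Q_m = 5331.818182.
Price P_m = 164 − 0.007·5331.818182 = 126.677273; MC(Q_m) = 46.7 + 0.008·5331.818182 = 89.354545.
Competitive Q* = 7820, so ΔQ = 2488.181818; wedge = 126.677273 − 89.354545 = 37.322728.
The triangle = ½ × 2488.181818 × 37.322728 = 46432.87.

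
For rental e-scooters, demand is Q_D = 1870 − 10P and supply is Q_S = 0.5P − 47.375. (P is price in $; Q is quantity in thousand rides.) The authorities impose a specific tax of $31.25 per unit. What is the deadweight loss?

In inverse form: demand P = 187 − 0.1Q, supply P = 94.75 + 2Q.
Competitive equilibrium: 187 − 0.1Q = 94.75 + 2Q → Q* = 43.92857, P* = 182.60714.
With the tax, the buyer price exceeds the seller price by 31.25: (187 − 0.1Q) − (94.75 + 2Q) = 31.25 → Q' = 29.04762.
ΔQ = 43.92857 − 29.04762 = 14.88095; the wedge equals the tax, 31.25.
Welfare loss = ½ × 14.88095 × 31.25 = $232.51 thousand.

$232.51 thousand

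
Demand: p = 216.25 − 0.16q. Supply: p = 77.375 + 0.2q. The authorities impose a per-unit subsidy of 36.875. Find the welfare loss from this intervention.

1888.56

Competitive equilibrium: 216.25 − 0.16q = 77.375 + 0.2q → q* = 385.7639, p* = 154.5278.
The subsidy lowers effective supply by 36.875: p = 40.5 + 0.2q.
New quantity: 216.25 − 0.16q = 40.5 + 0.2q → q' = 488.1944.
Overproduction Δq = 488.1944 − 385.7639 = 102.4305; wedge = subsidy = 36.875.
Deadweight loss = ½ × 102.4305 × 36.875 = 1888.56.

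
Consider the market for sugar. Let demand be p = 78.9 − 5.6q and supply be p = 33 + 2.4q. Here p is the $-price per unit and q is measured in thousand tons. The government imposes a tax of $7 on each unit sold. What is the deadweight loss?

$3.06 thousand

Competitive equilibrium: 78.9 − 5.6q = 33 + 2.4q → q* = 5.7375, p* = 46.77.
With the tax, the buyer price exceeds the seller price by 7: (78.9 − 5.6q) − (33 + 2.4q) = 7 → q' = 4.8625.
Δq = 5.7375 − 4.8625 = 0.875; the wedge equals the tax, 7.
Welfare loss = ½ × 0.875 × 7 = $3.06 thousand.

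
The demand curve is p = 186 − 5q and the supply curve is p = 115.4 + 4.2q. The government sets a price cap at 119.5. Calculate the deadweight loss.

Competitive equilibrium: 186 − 5q = 115.4 + 4.2q → q* = 7.6739, p* = 147.6304.
At the ceiling p = 119.5, quantity supplied = (119.5 − 115.4)/4.2 = 0.9762.
Willingness to pay at q' = 0.9762: 186 − 5·0.9762 = 181.119.
Δq = 7.6739 − 0.9762 = 6.6977; wedge = 181.119 − 119.5 = 61.619.
The triangle = ½ × 6.6977 × 61.619 = 206.35.

206.35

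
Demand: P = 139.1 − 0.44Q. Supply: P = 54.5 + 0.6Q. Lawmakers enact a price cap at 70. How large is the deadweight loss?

1602.47

Competitive equilibrium: 139.1 − 0.44Q = 54.5 + 0.6Q → Q* = 81.3462, P* = 103.3077.
At the ceiling P = 70, quantity supplied = (70 − 54.5)/0.6 = 25.8333.
Willingness to pay at Q' = 25.8333: 139.1 − 0.44·25.8333 = 127.7333.
ΔQ = 81.3462 − 25.8333 = 55.5129; wedge = 127.7333 − 70 = 57.7333.
Welfare loss = ½ × 55.5129 × 57.7333 = 1602.47.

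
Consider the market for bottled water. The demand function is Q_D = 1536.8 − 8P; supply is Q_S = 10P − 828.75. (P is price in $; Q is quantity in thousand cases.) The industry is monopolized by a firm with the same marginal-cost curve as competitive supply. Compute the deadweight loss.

In inverse form: demand P = 192.1 − 0.125Q, supply P = 82.875 + 0.1Q.
Competitive equilibrium: 192.1 − 0.125Q = 82.875 + 0.1Q → Q* = 485.4444, P* = 131.4194.
Marginal revenue: MR = 192.1 − 0.25Q. Set MR = MC: 192.1 − 0.25Q = 82.875 + 0.1Q → Q_m = 312.0714.
Price P_m = 192.1 − 0.125·312.0714 = 153.0911; MC(Q_m) = 82.875 + 0.1·312.0714 = 114.0821.
Competitive Q* = 485.4444, so ΔQ = 173.373; wedge = 153.0911 − 114.0821 = 39.009.
DWL = ½ × 173.373 × 39.009 = $3381.55 thousand.

$3381.55 thousand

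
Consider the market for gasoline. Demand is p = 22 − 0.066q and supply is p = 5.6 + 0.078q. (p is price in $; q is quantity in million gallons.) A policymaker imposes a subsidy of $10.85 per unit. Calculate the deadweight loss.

Competitive equilibrium: 22 − 0.066q = 5.6 + 0.078q → q* = 113.8889, p* = 14.4833.
The subsidy lowers effective supply by 10.85: p = 0.078q − 5.25.
New quantity: 22 − 0.066q = 0.078q − 5.25 → q' = 189.2361.
Overproduction Δq = 189.2361 − 113.8889 = 75.3472; wedge = subsidy = 10.85.
DWL = ½ × 75.3472 × 10.85 = $408.76 million.

$408.76 million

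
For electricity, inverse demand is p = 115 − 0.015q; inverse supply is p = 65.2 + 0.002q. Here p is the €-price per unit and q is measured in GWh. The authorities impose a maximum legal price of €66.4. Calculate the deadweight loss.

Competitive equilibrium: 115 − 0.015q = 65.2 + 0.002q → q* = 2929.4118, p* = 71.0588.
At the ceiling p = 66.4, quantity supplied = (66.4 − 65.2)/0.002 = 600.
Willingness to pay at q' = 600: 115 − 0.015·600 = 106.
Δq = 2929.4118 − 600 = 2329.4118; wedge = 106 − 66.4 = 39.6.
Deadweight loss = ½ × 2329.4118 × 39.6 = €46122.35.

€46122.35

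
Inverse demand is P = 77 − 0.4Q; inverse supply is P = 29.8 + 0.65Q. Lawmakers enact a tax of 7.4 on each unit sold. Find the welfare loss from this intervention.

Competitive equilibrium: 77 − 0.4Q = 29.8 + 0.65Q → Q* = 44.9524, P* = 59.019.
With the tax, the buyer price exceeds the seller price by 7.4: (77 − 0.4Q) − (29.8 + 0.65Q) = 7.4 → Q' = 37.9048.
ΔQ = 44.9524 − 37.9048 = 7.0476; the wedge equals the tax, 7.4.
DWL = ½ × 7.0476 × 7.4 = 26.08.

26.08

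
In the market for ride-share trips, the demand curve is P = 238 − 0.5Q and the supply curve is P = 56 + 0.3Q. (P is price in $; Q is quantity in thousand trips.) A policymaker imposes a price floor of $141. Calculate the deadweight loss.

Competitive equilibrium: 238 − 0.5Q = 56 + 0.3Q → Q* = 227.5, P* = 124.25.
At the floor P = 141, quantity demanded = (238 − 141)/0.5 = 194.
Sellers' marginal cost at Q' = 194: 56 + 0.3·194 = 114.2.
ΔQ = 227.5 − 194 = 33.5; wedge = 141 − 114.2 = 26.8.
Welfare loss = ½ × 33.5 × 26.8 = $448.90 thousand.

$448.90 thousand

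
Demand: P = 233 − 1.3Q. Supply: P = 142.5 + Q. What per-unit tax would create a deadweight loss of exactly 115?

Competitive equilibrium: 233 − 1.3Q = 142.5 + Q → Q* = 39.3478, P* = 181.8478.
A tax t gives ΔQ = t/2.3 and wedge t, so DWL = t²/4.6.
t²/4.6 = 115 → t² = 529 → t = 23.

23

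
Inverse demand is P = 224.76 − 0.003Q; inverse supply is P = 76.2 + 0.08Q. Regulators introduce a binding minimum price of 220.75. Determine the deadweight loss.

8524.18

Competitive equilibrium: 224.76 − 0.003Q = 76.2 + 0.08Q → Q* = 1789.8795, P* = 219.3904.
At the floor P = 220.75, quantity demanded = (224.76 − 220.75)/0.003 = 1336.6667.
Sellers' marginal cost at Q' = 1336.6667: 76.2 + 0.08·1336.6667 = 183.1333.
ΔQ = 1789.8795 − 1336.6667 = 453.2128; wedge = 220.75 − 183.1333 = 37.6167.
Welfare loss = ½ × 453.2128 × 37.6167 = 8524.18.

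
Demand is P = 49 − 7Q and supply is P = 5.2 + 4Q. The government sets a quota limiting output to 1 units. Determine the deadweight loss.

Competitive equilibrium: 49 − 7Q = 5.2 + 4Q → Q* = 3.9818, P* = 21.1273.
At Q = 1: demand price = 49 − 7·1 = 42; supply price = 5.2 + 4·1 = 9.2.
ΔQ = 3.9818 − 1 = 2.9818; wedge = 42 − 9.2 = 32.8.
Deadweight loss = ½ × 2.9818 × 32.8 = 48.90.

48.90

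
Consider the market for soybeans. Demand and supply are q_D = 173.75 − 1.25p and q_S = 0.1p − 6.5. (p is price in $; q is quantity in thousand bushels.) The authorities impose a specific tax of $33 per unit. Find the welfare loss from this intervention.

$50.42 thousand

In inverse form: demand p = 139 − 0.8q, supply p = 65 + 10q.
Competitive equilibrium: 139 − 0.8q = 65 + 10q → q* = 6.8519, p* = 133.5185.
With the tax, the buyer price exceeds the seller price by 33: (139 − 0.8q) − (65 + 10q) = 33 → q' = 3.7963.
Δq = 6.8519 − 3.7963 = 3.0556; the wedge equals the tax, 33.
The triangle = ½ × 3.0556 × 33 = $50.42 thousand.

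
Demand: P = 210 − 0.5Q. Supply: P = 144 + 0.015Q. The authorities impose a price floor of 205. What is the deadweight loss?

3594.88

Competitive equilibrium: 210 − 0.5Q = 144 + 0.015Q → Q* = 128.1553, P* = 145.9223.
At the floor P = 205, quantity demanded = (210 − 205)/0.5 = 10.
Sellers' marginal cost at Q' = 10: 144 + 0.015·10 = 144.15.
ΔQ = 128.1553 − 10 = 118.1553; wedge = 205 − 144.15 = 60.85.
Deadweight loss = ½ × 118.1553 × 60.85 = 3594.88.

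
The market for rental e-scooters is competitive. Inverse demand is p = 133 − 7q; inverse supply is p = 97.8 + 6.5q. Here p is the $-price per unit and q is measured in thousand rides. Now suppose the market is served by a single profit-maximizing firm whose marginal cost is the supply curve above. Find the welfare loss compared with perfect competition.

Competitive equilibrium: 133 − 7q = 97.8 + 6.5q → q* = 2.6074, p* = 114.7481.
Marginal revenue: MR = 133 − 14q. Set MR = MC: 133 − 14q = 97.8 + 6.5q → q_m = 1.7171.
Price p_m = 133 − 7·1.7171 = 120.9803; MC(q_m) = 97.8 + 6.5·1.7171 = 108.9612.
Competitive q* = 2.6074, so Δq = 0.8903; wedge = 120.9803 − 108.9612 = 12.0191.
DWL = ½ × 0.8903 × 12.0191 = $5.35 thousand.

$5.35 thousand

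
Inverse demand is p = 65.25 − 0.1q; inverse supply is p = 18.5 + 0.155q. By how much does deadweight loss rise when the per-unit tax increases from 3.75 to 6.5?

55.27

Competitive equilibrium: 65.25 − 0.1q = 18.5 + 0.155q → q* = 183.3333, p* = 46.9167.
For a per-unit tax t: Δq = t/0.255, so DWL = ½·t·(t/0.255) = t²/0.51.
At t = 3.75: DWL = 27.574. At t = 6.5: DWL = 82.843.
Increase = 82.843 − 27.574 = 55.27.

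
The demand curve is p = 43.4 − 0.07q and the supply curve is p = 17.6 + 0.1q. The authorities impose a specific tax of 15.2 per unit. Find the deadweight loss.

Competitive equilibrium: 43.4 − 0.07q = 17.6 + 0.1q → q* = 151.7647, p* = 32.7765.
With the tax, the buyer price exceeds the seller price by 15.2: (43.4 − 0.07q) − (17.6 + 0.1q) = 15.2 → q' = 62.3529.
Δq = 151.7647 − 62.3529 = 89.4118; the wedge equals the tax, 15.2.
The triangle = ½ × 89.4118 × 15.2 = 679.53.

679.53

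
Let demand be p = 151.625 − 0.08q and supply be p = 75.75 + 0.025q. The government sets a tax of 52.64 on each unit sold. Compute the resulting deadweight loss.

13195.09

Competitive equilibrium: 151.625 − 0.08q = 75.75 + 0.025q → q* = 722.619, p* = 93.8155.
With the tax, the buyer price exceeds the seller price by 52.64: (151.625 − 0.08q) − (75.75 + 0.025q) = 52.64 → q' = 221.2857.
Δq = 722.619 − 221.2857 = 501.3333; the wedge equals the tax, 52.64.
DWL = ½ × 501.3333 × 52.64 = 13195.09.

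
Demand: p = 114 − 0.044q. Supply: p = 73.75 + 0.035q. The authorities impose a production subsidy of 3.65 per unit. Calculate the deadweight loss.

84.32

Competitive equilibrium: 114 − 0.044q = 73.75 + 0.035q → q* = 509.4937, p* = 91.5823.
The subsidy lowers effective supply by 3.65: p = 70.1 + 0.035q.
New quantity: 114 − 0.044q = 70.1 + 0.035q → q' = 555.6962.
Overproduction Δq = 555.6962 − 509.4937 = 46.2025; wedge = subsidy = 3.65.
DWL = ½ × 46.2025 × 3.65 = 84.32.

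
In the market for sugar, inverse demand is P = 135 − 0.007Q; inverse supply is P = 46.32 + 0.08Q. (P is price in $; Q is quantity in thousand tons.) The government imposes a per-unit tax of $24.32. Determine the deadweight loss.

Competitive equilibrium: 135 − 0.007Q = 46.32 + 0.08Q → Q* = 1019.3103, P* = 127.8648.
With the tax, the buyer price exceeds the seller price by 24.32: (135 − 0.007Q) − (46.32 + 0.08Q) = 24.32 → Q' = 739.7701.
ΔQ = 1019.3103 − 739.7701 = 279.5402; the wedge equals the tax, 24.32.
DWL = ½ × 279.5402 × 24.32 = $3399.21 thousand.

$3399.21 thousand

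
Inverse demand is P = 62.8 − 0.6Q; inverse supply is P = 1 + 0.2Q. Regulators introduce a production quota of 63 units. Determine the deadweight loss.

Competitive equilibrium: 62.8 − 0.6Q = 1 + 0.2Q → Q* = 77.25, P* = 16.45.
At Q = 63: demand price = 62.8 − 0.6·63 = 25; supply price = 1 + 0.2·63 = 13.6.
ΔQ = 77.25 − 63 = 14.25; wedge = 25 − 13.6 = 11.4.
Deadweight loss = ½ × 14.25 × 11.4 = 81.225.

81.225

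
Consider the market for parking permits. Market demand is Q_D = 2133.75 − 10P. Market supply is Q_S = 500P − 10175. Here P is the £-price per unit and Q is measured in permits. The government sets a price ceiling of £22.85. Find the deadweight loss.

£21046.69

In inverse form: demand P = 213.375 − 0.1Q, supply P = 20.35 + 0.002Q.
Competitive equilibrium: 213.375 − 0.1Q = 20.35 + 0.002Q → Q* = 1892.40196, P* = 24.1348.
At the ceiling P = 22.85, quantity supplied = (22.85 − 20.35)/0.002 = 1250.
Willingness to pay at Q' = 1250: 213.375 − 0.1·1250 = 88.375.
ΔQ = 1892.40196 − 1250 = 642.40196; wedge = 88.375 − 22.85 = 65.525.
The triangle = ½ × 642.40196 × 65.525 = £21046.69.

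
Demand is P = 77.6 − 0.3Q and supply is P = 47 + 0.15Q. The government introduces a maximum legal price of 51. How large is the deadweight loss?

Competitive equilibrium: 77.6 − 0.3Q = 47 + 0.15Q → Q* = 68, P* = 57.2.
At the ceiling P = 51, quantity supplied = (51 − 47)/0.15 = 26.6667.
Willingness to pay at Q' = 26.6667: 77.6 − 0.3·26.6667 = 69.6.
ΔQ = 68 − 26.6667 = 41.3333; wedge = 69.6 − 51 = 18.6.
Deadweight loss = ½ × 41.3333 × 18.6 = 384.40.

384.40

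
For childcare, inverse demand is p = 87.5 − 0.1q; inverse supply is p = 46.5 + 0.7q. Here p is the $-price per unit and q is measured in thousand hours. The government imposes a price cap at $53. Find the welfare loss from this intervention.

$704.40 thousand

Competitive equilibrium: 87.5 − 0.1q = 46.5 + 0.7q → q* = 51.25, p* = 82.375.
At the ceiling p = 53, quantity supplied = (53 − 46.5)/0.7 = 9.2857.
Willingness to pay at q' = 9.2857: 87.5 − 0.1·9.2857 = 86.5714.
Δq = 51.25 − 9.2857 = 41.9643; wedge = 86.5714 − 53 = 33.5714.
Deadweight loss = ½ × 41.9643 × 33.5714 = $704.40 thousand.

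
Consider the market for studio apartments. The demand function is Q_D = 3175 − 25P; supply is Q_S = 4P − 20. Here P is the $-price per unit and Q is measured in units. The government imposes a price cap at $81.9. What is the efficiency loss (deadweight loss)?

In inverse form: demand P = 127 − 0.04Q, supply P = 5 + 0.25Q.
Competitive equilibrium: 127 − 0.04Q = 5 + 0.25Q → Q* = 420.6897, P* = 110.1724.
At the ceiling P = 81.9, quantity supplied = (81.9 − 5)/0.25 = 307.6.
Willingness to pay at Q' = 307.6: 127 − 0.04·307.6 = 114.696.
ΔQ = 420.6897 − 307.6 = 113.0897; wedge = 114.696 − 81.9 = 32.796.
Welfare loss = ½ × 113.0897 × 32.796 = $1854.44.

$1854.44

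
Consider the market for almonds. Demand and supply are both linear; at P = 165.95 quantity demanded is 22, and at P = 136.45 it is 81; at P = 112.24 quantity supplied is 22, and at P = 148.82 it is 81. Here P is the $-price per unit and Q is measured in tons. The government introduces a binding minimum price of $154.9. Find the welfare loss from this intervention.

Demand slope = (136.45 − 165.95)/(81 − 22) = −0.5, so P = 176.95 − 0.5Q.
Supply slope = (148.82 − 112.24)/(81 − 22) = 0.62, so P = 98.6 + 0.62Q.
Competitive equilibrium: 176.95 − 0.5Q = 98.6 + 0.62Q → Q* = 69.9554, P* = 141.9723.
At the floor P = 154.9, quantity demanded = (176.95 − 154.9)/0.5 = 44.1.
Sellers' marginal cost at Q' = 44.1: 98.6 + 0.62·44.1 = 125.942.
ΔQ = 69.9554 − 44.1 = 25.8554; wedge = 154.9 − 125.942 = 28.958.
Deadweight loss = ½ × 25.8554 × 28.958 = $374.36.

$374.36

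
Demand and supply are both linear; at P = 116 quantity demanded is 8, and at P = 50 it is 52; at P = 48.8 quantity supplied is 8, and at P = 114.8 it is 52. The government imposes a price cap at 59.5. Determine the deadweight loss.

Demand slope = (50 − 116)/(52 − 8) = −1.5, so P = 128 − 1.5Q.
Supply slope = (114.8 − 48.8)/(52 − 8) = 1.5, so P = 36.8 + 1.5Q.
Competitive equilibrium: 128 − 1.5Q = 36.8 + 1.5Q → Q* = 30.4, P* = 82.4.
At the ceiling P = 59.5, quantity supplied = (59.5 − 36.8)/1.5 = 15.1333.
Willingness to pay at Q' = 15.1333: 128 − 1.5·15.1333 = 105.3001.
ΔQ = 30.4 − 15.1333 = 15.2667; wedge = 105.3001 − 59.5 = 45.8001.
Welfare loss = ½ × 15.2667 × 45.8001 = 349.61.

349.61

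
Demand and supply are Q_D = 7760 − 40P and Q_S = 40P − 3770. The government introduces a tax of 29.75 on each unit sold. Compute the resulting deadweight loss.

In inverse form: demand P = 194 − 0.025Q, supply P = 94.25 + 0.025Q.
Competitive equilibrium: 194 − 0.025Q = 94.25 + 0.025Q → Q* = 1995, P* = 144.125.
With the tax, the buyer price exceeds the seller price by 29.75: (194 − 0.025Q) − (94.25 + 0.025Q) = 29.75 → Q' = 1400.
ΔQ = 1995 − 1400 = 595; the wedge equals the tax, 29.75.
Welfare loss = ½ × 595 × 29.75 = 8850.625.

8850.625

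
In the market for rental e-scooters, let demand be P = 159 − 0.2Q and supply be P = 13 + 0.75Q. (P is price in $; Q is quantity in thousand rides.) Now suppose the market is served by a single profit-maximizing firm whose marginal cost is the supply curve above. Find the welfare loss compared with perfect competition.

Competitive equilibrium: 159 − 0.2Q = 13 + 0.75Q → Q* = 153.6842, P* = 128.2632.
Marginal revenue: MR = 159 − 0.4Q. Set MR = MC: 159 − 0.4Q = 13 + 0.75Q → Q_m = 126.9565.
Price P_m = 159 − 0.2·126.9565 = 133.6087; MC(Q_m) = 13 + 0.75·126.9565 = 108.2174.
Competitive Q* = 153.6842, so ΔQ = 26.7277; wedge = 133.6087 − 108.2174 = 25.3913.
Deadweight loss = ½ × 26.7277 × 25.3913 = $339.33 thousand.

$339.33 thousand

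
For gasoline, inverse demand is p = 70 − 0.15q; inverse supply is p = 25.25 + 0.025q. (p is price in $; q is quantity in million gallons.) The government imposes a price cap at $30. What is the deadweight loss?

Competitive equilibrium: 70 − 0.15q = 25.25 + 0.025q → q* = 255.7143, p* = 31.6429.
At the ceiling p = 30, quantity supplied = (30 − 25.25)/0.025 = 190.
Willingness to pay at q' = 190: 70 − 0.15·190 = 41.5.
Δq = 255.7143 − 190 = 65.7143; wedge = 41.5 − 30 = 11.5.
The triangle = ½ × 65.7143 × 11.5 = $377.86 million.

$377.86 million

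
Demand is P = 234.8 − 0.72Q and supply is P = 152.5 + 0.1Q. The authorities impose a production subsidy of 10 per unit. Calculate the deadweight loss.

60.98

Competitive equilibrium: 234.8 − 0.72Q = 152.5 + 0.1Q → Q* = 100.3659, P* = 162.5366.
The subsidy lowers effective supply by 10: P = 142.5 + 0.1Q.
New quantity: 234.8 − 0.72Q = 142.5 + 0.1Q → Q' = 112.561.
Overproduction ΔQ = 112.561 − 100.3659 = 12.1951; wedge = subsidy = 10.
Deadweight loss = ½ × 12.1951 × 10 = 60.98.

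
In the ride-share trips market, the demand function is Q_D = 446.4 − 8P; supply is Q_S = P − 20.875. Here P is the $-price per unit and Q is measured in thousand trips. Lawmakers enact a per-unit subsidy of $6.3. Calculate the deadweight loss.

$17.64 thousand

In inverse form: demand P = 55.8 − 0.125Q, supply P = 20.875 + Q.
Competitive equilibrium: 55.8 − 0.125Q = 20.875 + Q → Q* = 31.0444, P* = 51.9194.
The subsidy lowers effective supply by 6.3: P = 14.575 + Q.
New quantity: 55.8 − 0.125Q = 14.575 + Q → Q' = 36.6444.
Overproduction ΔQ = 36.6444 − 31.0444 = 5.6; wedge = subsidy = 6.3.
DWL = ½ × 5.6 × 6.3 = $17.64 thousand.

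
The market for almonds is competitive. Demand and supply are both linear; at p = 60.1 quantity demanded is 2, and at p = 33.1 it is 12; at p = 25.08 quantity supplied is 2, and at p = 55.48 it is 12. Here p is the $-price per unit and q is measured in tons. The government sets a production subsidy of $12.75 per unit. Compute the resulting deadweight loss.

Demand slope = (33.1 − 60.1)/(12 − 2) = −2.7, so p = 65.5 − 2.7q.
Supply slope = (55.48 − 25.08)/(12 − 2) = 3.04, so p = 19 + 3.04q.
Competitive equilibrium: 65.5 − 2.7q = 19 + 3.04q → q* = 8.101, p* = 43.6272.
The subsidy lowers effective supply by 12.75: p = 6.25 + 3.04q.
New quantity: 65.5 − 2.7q = 6.25 + 3.04q → q' = 10.3223.
Overproduction Δq = 10.3223 − 8.101 = 2.2213; wedge = subsidy = 12.75.
Deadweight loss = ½ × 2.2213 × 12.75 = $14.16.

$14.16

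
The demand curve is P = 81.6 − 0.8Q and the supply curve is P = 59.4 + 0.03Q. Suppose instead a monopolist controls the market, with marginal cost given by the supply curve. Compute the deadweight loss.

71.52

Competitive equilibrium: 81.6 − 0.8Q = 59.4 + 0.03Q → Q* = 26.747, P* = 60.2024.
Marginal revenue: MR = 81.6 − 1.6Q. Set MR = MC: 81.6 − 1.6Q = 59.4 + 0.03Q → Q_m = 13.6196.
Price P_m = 81.6 − 0.8·13.6196 = 70.7043; MC(Q_m) = 59.4 + 0.03·13.6196 = 59.8086.
Competitive Q* = 26.747, so ΔQ = 13.1274; wedge = 70.7043 − 59.8086 = 10.8957.
The triangle = ½ × 13.1274 × 10.8957 = 71.52.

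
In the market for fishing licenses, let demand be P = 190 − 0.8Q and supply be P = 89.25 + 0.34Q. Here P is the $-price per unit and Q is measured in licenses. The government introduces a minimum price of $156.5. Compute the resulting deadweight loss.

$1232.60

Competitive equilibrium: 190 − 0.8Q = 89.25 + 0.34Q → Q* = 88.3772, P* = 119.2982.
At the floor P = 156.5, quantity demanded = (190 − 156.5)/0.8 = 41.875.
Sellers' marginal cost at Q' = 41.875: 89.25 + 0.34·41.875 = 103.4875.
ΔQ = 88.3772 − 41.875 = 46.5022; wedge = 156.5 − 103.4875 = 53.0125.
The triangle = ½ × 46.5022 × 53.0125 = $1232.60.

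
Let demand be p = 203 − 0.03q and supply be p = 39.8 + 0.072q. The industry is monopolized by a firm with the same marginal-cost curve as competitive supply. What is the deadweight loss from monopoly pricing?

6743.80

Competitive equilibrium: 203 − 0.03q = 39.8 + 0.072q → q* = 1600, p* = 155.
Marginal revenue: MR = 203 − 0.06q. Set MR = MC: 203 − 0.06q = 39.8 + 0.072q → q_m = 1236.3636.
Price p_m = 203 − 0.03·1236.3636 = 165.9091; MC(q_m) = 39.8 + 0.072·1236.3636 = 128.8182.
Competitive q* = 1600, so Δq = 363.6364; wedge = 165.9091 − 128.8182 = 37.0909.
The triangle = ½ × 363.6364 × 37.0909 = 6743.80.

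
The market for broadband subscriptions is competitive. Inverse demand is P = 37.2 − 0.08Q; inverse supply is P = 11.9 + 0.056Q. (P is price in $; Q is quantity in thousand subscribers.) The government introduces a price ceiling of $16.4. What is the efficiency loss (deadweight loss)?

Competitive equilibrium: 37.2 − 0.08Q = 11.9 + 0.056Q → Q* = 186.0294, P* = 22.3176.
At the ceiling P = 16.4, quantity supplied = (16.4 − 11.9)/0.056 = 80.3571.
Willingness to pay at Q' = 80.3571: 37.2 − 0.08·80.3571 = 30.7714.
ΔQ = 186.0294 − 80.3571 = 105.6723; wedge = 30.7714 − 16.4 = 14.3714.
DWL = ½ × 105.6723 × 14.3714 = $759.33 thousand.

$759.33 thousand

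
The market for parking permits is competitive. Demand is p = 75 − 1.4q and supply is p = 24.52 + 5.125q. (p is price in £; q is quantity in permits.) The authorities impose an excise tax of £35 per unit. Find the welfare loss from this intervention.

£93.87

Competitive equilibrium: 75 − 1.4q = 24.52 + 5.125q → q* = 7.7364, p* = 64.169.
With the tax, the buyer price exceeds the seller price by 35: (75 − 1.4q) − (24.52 + 5.125q) = 35 → q' = 2.3724.
Δq = 7.7364 − 2.3724 = 5.364; the wedge equals the tax, 35.
The triangle = ½ × 5.364 × 35 = £93.87.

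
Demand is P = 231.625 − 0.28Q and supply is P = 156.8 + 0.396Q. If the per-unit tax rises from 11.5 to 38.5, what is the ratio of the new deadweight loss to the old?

11.208

Competitive equilibrium: 231.625 − 0.28Q = 156.8 + 0.396Q → Q* = 110.6879, P* = 200.6324.
For a per-unit tax t: ΔQ = t/0.676, so DWL = ½·t·(t/0.676) = t²/1.352.
At t = 11.5: DWL = 97.818. At t = 38.5: DWL = 1096.339.
Ratio = (38.5/11.5)² = 11.208.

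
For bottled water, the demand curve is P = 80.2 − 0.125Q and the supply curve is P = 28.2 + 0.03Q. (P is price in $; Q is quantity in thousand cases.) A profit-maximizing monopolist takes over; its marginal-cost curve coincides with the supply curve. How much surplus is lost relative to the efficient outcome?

$1738.40 thousand

Competitive equilibrium: 80.2 − 0.125Q = 28.2 + 0.03Q → Q* = 335.4839, P* = 38.2645.
Marginal revenue: MR = 80.2 − 0.25Q. Set MR = MC: 80.2 − 0.25Q = 28.2 + 0.03Q → Q_m = 185.7143.
Price P_m = 80.2 − 0.125·185.7143 = 56.9857; MC(Q_m) = 28.2 + 0.03·185.7143 = 33.7714.
Competitive Q* = 335.4839, so ΔQ = 149.7696; wedge = 56.9857 − 33.7714 = 23.2143.
Deadweight loss = ½ × 149.7696 × 23.2143 = $1738.40 thousand.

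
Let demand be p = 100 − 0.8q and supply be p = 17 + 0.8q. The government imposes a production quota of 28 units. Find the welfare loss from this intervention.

456.01

Competitive equilibrium: 100 − 0.8q = 17 + 0.8q → q* = 51.875, p* = 58.5.
At q = 28: demand price = 100 − 0.8·28 = 77.6; supply price = 17 + 0.8·28 = 39.4.
Δq = 51.875 − 28 = 23.875; wedge = 77.6 − 39.4 = 38.2.
DWL = ½ × 23.875 × 38.2 = 456.01.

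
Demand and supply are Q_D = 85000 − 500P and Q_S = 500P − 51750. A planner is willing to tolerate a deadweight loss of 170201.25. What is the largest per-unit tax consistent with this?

36.9

In inverse form: demand P = 170 − 0.002Q, supply P = 103.5 + 0.002Q.
Competitive equilibrium: 170 − 0.002Q = 103.5 + 0.002Q → Q* = 16625, P* = 136.75.
A tax t gives ΔQ = t/0.004 and wedge t, so DWL = t²/0.008.
t²/0.008 = 170201.25 → t² = 1361.61 → t = 36.9.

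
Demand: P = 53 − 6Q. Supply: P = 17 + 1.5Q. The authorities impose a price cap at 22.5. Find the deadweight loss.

Competitive equilibrium: 53 − 6Q = 17 + 1.5Q → Q* = 4.8, P* = 24.2.
At the ceiling P = 22.5, quantity supplied = (22.5 − 17)/1.5 = 3.6667.
Willingness to pay at Q' = 3.6667: 53 − 6·3.6667 = 30.9998.
ΔQ = 4.8 − 3.6667 = 1.1333; wedge = 30.9998 − 22.5 = 8.4998.
Deadweight loss = ½ × 1.1333 × 8.4998 = 4.82.

4.82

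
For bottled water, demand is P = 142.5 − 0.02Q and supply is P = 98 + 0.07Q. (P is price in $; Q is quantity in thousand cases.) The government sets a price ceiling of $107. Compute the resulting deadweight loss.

Competitive equilibrium: 142.5 − 0.02Q = 98 + 0.07Q → Q* = 494.4444, P* = 132.6111.
At the ceiling P = 107, quantity supplied = (107 − 98)/0.07 = 128.5714.
Willingness to pay at Q' = 128.5714: 142.5 − 0.02·128.5714 = 139.9286.
ΔQ = 494.4444 − 128.5714 = 365.873; wedge = 139.9286 − 107 = 32.9286.
DWL = ½ × 365.873 × 32.9286 = $6023.84 thousand.

$6023.84 thousand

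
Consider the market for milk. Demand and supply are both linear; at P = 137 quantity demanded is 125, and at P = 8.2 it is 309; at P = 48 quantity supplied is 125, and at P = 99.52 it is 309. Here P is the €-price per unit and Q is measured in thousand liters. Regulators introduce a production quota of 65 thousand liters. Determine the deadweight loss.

Demand slope = (8.2 − 137)/(309 − 125) = −0.7, so P = 224.5 − 0.7Q.
Supply slope = (99.52 − 48)/(309 − 125) = 0.28, so P = 13 + 0.28Q.
Competitive equilibrium: 224.5 − 0.7Q = 13 + 0.28Q → Q* = 215.81633, P* = 73.42857.
At Q = 65: demand price = 224.5 − 0.7·65 = 179; supply price = 13 + 0.28·65 = 31.2.
ΔQ = 215.81633 − 65 = 150.81633; wedge = 179 − 31.2 = 147.8.
The triangle = ½ × 150.81633 × 147.8 = €11145.33 thousand.

€11145.33 thousand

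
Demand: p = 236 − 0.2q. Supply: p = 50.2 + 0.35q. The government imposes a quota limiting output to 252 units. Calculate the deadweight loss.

Competitive equilibrium: 236 − 0.2q = 50.2 + 0.35q → q* = 337.8182, p* = 168.4364.
At q = 252: demand price = 236 − 0.2·252 = 185.6; supply price = 50.2 + 0.35·252 = 138.4.
Δq = 337.8182 − 252 = 85.8182; wedge = 185.6 − 138.4 = 47.2.
Welfare loss = ½ × 85.8182 × 47.2 = 2025.31.

2025.31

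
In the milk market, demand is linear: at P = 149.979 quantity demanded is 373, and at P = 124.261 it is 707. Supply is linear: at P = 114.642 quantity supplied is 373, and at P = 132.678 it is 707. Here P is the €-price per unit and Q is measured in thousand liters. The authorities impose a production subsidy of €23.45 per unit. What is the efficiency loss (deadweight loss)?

€2098.86 thousand

Demand slope = (124.261 − 149.979)/(707 − 373) = −0.077, so P = 178.7 − 0.077Q.
Supply slope = (132.678 − 114.642)/(707 − 373) = 0.054, so P = 94.5 + 0.054Q.
Competitive equilibrium: 178.7 − 0.077Q = 94.5 + 0.054Q → Q* = 642.7481, P* = 129.2084.
The subsidy lowers effective supply by 23.45: P = 71.05 + 0.054Q.
New quantity: 178.7 − 0.077Q = 71.05 + 0.054Q → Q' = 821.7557.
Overproduction ΔQ = 821.7557 − 642.7481 = 179.0076; wedge = subsidy = 23.45.
Welfare loss = ½ × 179.0076 × 23.45 = €2098.86 thousand.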